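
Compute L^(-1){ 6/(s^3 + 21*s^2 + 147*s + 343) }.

3*t^2*exp(-7*t)

Rewrite the denominator: s^3 + 21*s^2 + 147*s + 343 = (s + 7)^3.
The form in (s + 7) signals a first-shifting-theorem factor e^(-7t).
Since L{t^2} = 2!/s^3 = 2/s^3, the inverse is t^2*e^(-7*t), scaled by 3.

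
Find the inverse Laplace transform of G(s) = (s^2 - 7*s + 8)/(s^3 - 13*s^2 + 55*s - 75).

Factor the denominator: s^3 - 13*s^2 + 55*s - 75 = (s - 5)^2*(s - 3).
Partial fraction decomposition gives [2/(s - 5)] + [-1/(s - 5)^2] + [-1/(s - 3)].
Invert each term: 2/(s - 5) ↔ 2e^(5t); -1/(s - 5)^2 ↔ -t·e^(5t); -1/(s - 3) ↔ -e^(3t).

-t*exp(5*t) + 2*exp(5*t) - exp(3*t)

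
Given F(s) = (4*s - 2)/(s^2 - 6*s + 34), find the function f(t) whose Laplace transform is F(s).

Complete the square in the denominator: s^2 - 6*s + 34 = (s - 3)^2 + 5^2.
Split the numerator to match: 4*s - 2 = 4·(s - 3) + 2·5.
Invert each term: 4·(s - 3)/((s - 3)^2 + 25) ↔ 4e^(3t)cos(5t); 2·5/((s - 3)^2 + 25) ↔ 2e^(3t)sin(5t).

f(t) = 2*exp(3*t)*sin(5*t) + 4*exp(3*t)*cos(5*t)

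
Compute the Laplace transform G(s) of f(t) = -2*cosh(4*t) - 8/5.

G(s) = -2*s/(s^2 - 16) - 8/(5*s)

The transform is linear, so treat each term independently.
L{-8/5} = (-8/5)/s; (-2)·[L{cosh(4t)} = s/(s^2 - 16)].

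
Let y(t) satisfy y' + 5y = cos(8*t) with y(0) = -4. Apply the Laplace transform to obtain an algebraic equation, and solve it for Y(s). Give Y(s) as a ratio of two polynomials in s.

Apply the Laplace transform to the equation.
Using L{y'} = sY - y(0) = sY - (-4), the left side becomes (s + 5)Y - (-4).
The right side is L{cos(8*t)} = s/(s^2 + 64).
So (s + 5)Y = s/(s^2 + 64) + (-4).
Isolate Y and clear denominators.

Y(s) = (-4*s^2 + s - 256)/(s^3 + 5*s^2 + 64*s + 320)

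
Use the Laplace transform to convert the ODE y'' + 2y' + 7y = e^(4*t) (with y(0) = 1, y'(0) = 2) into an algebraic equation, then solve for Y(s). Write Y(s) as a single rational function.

Laplace-transform each side.
Using L{y''} = s^2 Y - s·y(0) - y'(0) and L{y'} = sY - y(0), with y(0) = 1, y'(0) = 2, the left side becomes (s^2 + 2*s + 7)Y - (s + 4).
The right side is L{e^(4*t)} = 1/(s - 4).
So (s^2 + 2*s + 7)Y = 1/(s - 4) + (s + 4).
Isolate Y and clear denominators.

Y(s) = (s^2 - 15)/(s^3 - 2*s^2 - s - 28)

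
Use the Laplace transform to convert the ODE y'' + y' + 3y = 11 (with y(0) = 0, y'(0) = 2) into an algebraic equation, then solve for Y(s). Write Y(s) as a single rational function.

Laplace-transform each side.
The derivative rules (L{y''} = s^2 Y - s·y(0) - y'(0) and L{y'} = sY - y(0), with y(0) = 0, y'(0) = 2) turn the left side into (s^2 + s + 3)Y - (2).
The right side is L{11} = 11/s.
So (s^2 + s + 3)Y = 11/s + (2).
Divide through and combine into a single rational function.

Y(s) = (2*s + 11)/(s^3 + s^2 + 3*s)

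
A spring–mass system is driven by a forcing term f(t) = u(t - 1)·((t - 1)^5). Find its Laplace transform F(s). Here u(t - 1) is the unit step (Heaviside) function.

By the second shifting theorem, L{u(t - c)·g(t - c)} = e^(-cs)·G(s) with c = 1 and G(s) = L{g(t)}.
L{t^5} = 5!/s^6 = 120/s^6.

F(s) = 120*exp(-s)/s^6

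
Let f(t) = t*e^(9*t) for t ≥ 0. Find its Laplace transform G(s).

L{e^(9t)} = 1/(s - 9).
Then apply L{t·g(t)} = -d/ds[H(s)] with H(s) = 1/(s - 9):
differentiating 1 time and applying the sign gives (s - 9)^(-2).

G(s) = (s - 9)^(-2)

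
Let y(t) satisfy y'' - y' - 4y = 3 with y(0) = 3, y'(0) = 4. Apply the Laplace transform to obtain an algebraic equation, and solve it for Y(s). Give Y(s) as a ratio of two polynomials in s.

Laplace-transform each side.
The derivative rules (L{y''} = s^2 Y - s·y(0) - y'(0) and L{y'} = sY - y(0), with y(0) = 3, y'(0) = 4) turn the left side into (s^2 - s - 4)Y - (3*s + 1).
The right side is L{3} = 3/s.
So (s^2 - s - 4)Y = 3/s + (3*s + 1).
Isolate Y and clear denominators.

Y(s) = (3*s^2 + s + 3)/(s^3 - s^2 - 4*s)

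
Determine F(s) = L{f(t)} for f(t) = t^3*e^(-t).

L{t^3} = 3!/s^4 = 6/s^4.
By the first shifting theorem, multiplying by e^(-t) replaces s with s + 1.

F(s) = 6/(s + 1)^4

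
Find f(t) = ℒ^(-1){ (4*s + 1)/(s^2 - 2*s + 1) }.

f(t) = 5*t*exp(t) + 4*exp(t)

Factor the denominator: s^2 - 2*s + 1 = (s - 1)^2.
Partial fraction decomposition gives [4/(s - 1)] + [5/(s - 1)^2].
Invert each term: 4/(s - 1) ↔ 4e^(t); 5/(s - 1)^2 ↔ 5t·e^(t).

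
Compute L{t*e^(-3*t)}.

L{e^(-3t)} = 1/(s + 3).
Then apply L{t·g(t)} = -d/ds[G(s)] with G(s) = 1/(s + 3):
differentiating 1 time and applying the sign gives (s + 3)^(-2).

(s + 3)^(-2)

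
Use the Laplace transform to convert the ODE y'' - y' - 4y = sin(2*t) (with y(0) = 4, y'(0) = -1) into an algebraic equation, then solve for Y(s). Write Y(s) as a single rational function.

Transform both sides with L{·}.
With L{y''} = s^2 Y - s·y(0) - y'(0) and L{y'} = sY - y(0), with y(0) = 4, y'(0) = -1: the LHS transforms to (s^2 - s - 4)Y - (4*s - 5).
The right side is L{sin(2*t)} = 2/(s^2 + 4).
So (s^2 - s - 4)Y = 2/(s^2 + 4) + (4*s - 5).
Isolate Y and clear denominators.

Y(s) = (4*s^3 - 5*s^2 + 16*s - 18)/(s^4 - s^3 - 4*s - 16)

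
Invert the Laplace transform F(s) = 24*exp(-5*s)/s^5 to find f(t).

The factor e^(-5s) signals a time shift by c = 5 (second shifting theorem).
L{t^4} = 4!/s^5 = 24/s^5, so L^-1{24/s^5} = t^4.
Hence the inverse is u(t - 5) times that function evaluated at t - 5.

f(t) = Heaviside(t - 5)*((t - 5)^4)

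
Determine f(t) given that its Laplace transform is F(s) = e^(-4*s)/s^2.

f(t) = Heaviside(t - 4)*(t - 4)

The factor e^(-4s) signals a time shift by c = 4 (second shifting theorem).
L{t} = 1!/s^2 = 1/s^2, so L^-1{s^(-2)} = t.
Hence the inverse is u(t - 4) times that function evaluated at t - 4.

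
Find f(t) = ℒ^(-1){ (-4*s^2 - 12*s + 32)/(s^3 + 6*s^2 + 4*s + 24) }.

f(t) = 3*sin(2*t) - 3*cos(2*t) - exp(-6*t)

Factor the denominator: s^3 + 6*s^2 + 4*s + 24 = (s + 6)*(s^2 + 4).
Partial fraction decomposition gives [-1/(s + 6)] + [-3*s/(s^2 + 4)] + [6/(s^2 + 4)].
Invert each term: -1/(s + 6) ↔ -e^(-6t); -3·s/(s^2 + 4) ↔ -3cos(2t); 3·2/(s^2 + 4) ↔ 3sin(2t).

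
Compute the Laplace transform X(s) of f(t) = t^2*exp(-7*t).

X(s) = 2/(s + 7)^3

L{e^(-7t)} = 1/(s + 7).
Then apply L{t^2·g(t)} = (-1)^2 d^2/ds^2[G(s)] with G(s) = 1/(s + 7):
differentiating 2 times and applying the sign gives 2/(s + 7)^3.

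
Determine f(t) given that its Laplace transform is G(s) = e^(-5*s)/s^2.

The factor e^(-5s) signals a time shift by c = 5 (second shifting theorem).
L{t} = 1!/s^2 = 1/s^2, so L^-1{s^(-2)} = t.
Hence the inverse is u(t - 5) times that function evaluated at t - 5.

f(t) = Heaviside(t - 5)*(t - 5)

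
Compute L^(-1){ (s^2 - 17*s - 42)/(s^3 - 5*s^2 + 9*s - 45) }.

Factor the denominator: s^3 - 5*s^2 + 9*s - 45 = (s - 5)*(s^2 + 9).
Partial fraction decomposition gives [-3/(s - 5)] + [4*s/(s^2 + 9)] + [3/(s^2 + 9)].
Invert each term: -3/(s - 5) ↔ -3e^(5t); 4·s/(s^2 + 9) ↔ 4cos(3t); 1·3/(s^2 + 9) ↔ sin(3t).

-3*exp(5*t) + sin(3*t) + 4*cos(3*t)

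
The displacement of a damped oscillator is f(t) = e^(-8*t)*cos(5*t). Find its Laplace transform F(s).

L{cos(5t)} = s/(s^2 + 25).
By the first shifting theorem, multiplying by e^(-8t) replaces s with s + 8.

F(s) = (s + 8)/((s + 8)^2 + 25)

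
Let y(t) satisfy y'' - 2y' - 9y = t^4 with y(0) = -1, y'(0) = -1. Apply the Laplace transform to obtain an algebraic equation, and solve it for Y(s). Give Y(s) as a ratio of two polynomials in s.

Y(s) = (-s^6 + s^5 + 24)/(s^7 - 2*s^6 - 9*s^5)

Apply the Laplace transform to the equation.
The derivative rules (L{y''} = s^2 Y - s·y(0) - y'(0) and L{y'} = sY - y(0), with y(0) = -1, y'(0) = -1) turn the left side into (s^2 - 2*s - 9)Y - (-s + 1).
The right side is L{t^4} = 24/s^5.
So (s^2 - 2*s - 9)Y = 24/s^5 + (-s + 1).
Isolate Y and clear denominators.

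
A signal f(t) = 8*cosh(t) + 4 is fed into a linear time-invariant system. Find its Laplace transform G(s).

Apply the Laplace transform termwise.
(8)·[L{cosh(t)} = s/(s^2 - 1)]; L{4} = 4/s.

G(s) = 8*s/(s^2 - 1) + 4/s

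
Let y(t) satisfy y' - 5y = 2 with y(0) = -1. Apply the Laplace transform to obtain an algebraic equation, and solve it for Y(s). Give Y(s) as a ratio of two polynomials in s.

Y(s) = (-s + 2)/(s^2 - 5*s)

Apply the Laplace transform to the equation.
With L{y'} = sY - y(0) = sY - (-1): the LHS transforms to (s - 5)Y - (-1).
The right side is L{2} = 2/s.
So (s - 5)Y = 2/s + (-1).
Solve for Y(s) and write it as one ratio of polynomials.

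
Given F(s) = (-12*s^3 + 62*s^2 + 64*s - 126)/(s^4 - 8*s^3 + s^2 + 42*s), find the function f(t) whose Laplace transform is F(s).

f(t) = -3*exp(7*t) - 5*exp(3*t) - 3 - exp(-2*t)

Factor the denominator: s^4 - 8*s^3 + s^2 + 42*s = s*(s - 7)*(s - 3)*(s + 2).
Partial fraction decomposition gives [-1/(s + 2)] + [-3/(s - 7)] + [-5/(s - 3)] + [-3/s].
Invert each term: -1/(s + 2) ↔ -e^(-2t); -3/(s - 7) ↔ -3e^(7t); -5/(s - 3) ↔ -5e^(3t); -3/(s - 0) ↔ -3e^(0t).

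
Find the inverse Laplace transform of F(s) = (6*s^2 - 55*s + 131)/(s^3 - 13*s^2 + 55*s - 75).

3*t*exp(5*t) + exp(5*t) + 5*exp(3*t)

Factor the denominator: s^3 - 13*s^2 + 55*s - 75 = (s - 5)^2*(s - 3).
Partial fraction decomposition gives [1/(s - 5)] + [3/(s - 5)^2] + [5/(s - 3)].
Invert each term: 1/(s - 5) ↔ e^(5t); 3/(s - 5)^2 ↔ 3t·e^(5t); 5/(s - 3) ↔ 5e^(3t).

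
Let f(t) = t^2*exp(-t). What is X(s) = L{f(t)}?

X(s) = 2/(s + 1)^3

L{e^(-t)} = 1/(s + 1).
Then apply L{t^2·g(t)} = (-1)^2 d^2/ds^2[G(s)] with G(s) = 1/(s + 1):
differentiating 2 times and applying the sign gives 2/(s + 1)^3.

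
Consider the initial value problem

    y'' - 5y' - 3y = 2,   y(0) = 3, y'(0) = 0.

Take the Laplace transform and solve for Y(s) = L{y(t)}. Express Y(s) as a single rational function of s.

Transform both sides with L{·}.
The derivative rules (L{y''} = s^2 Y - s·y(0) - y'(0) and L{y'} = sY - y(0), with y(0) = 3, y'(0) = 0) turn the left side into (s^2 - 5*s - 3)Y - (3*s - 15).
The right side is L{2} = 2/s.
So (s^2 - 5*s - 3)Y = 2/s + (3*s - 15).
Solve for Y(s) and write it as one ratio of polynomials.

Y(s) = (3*s^2 - 15*s + 2)/(s^3 - 5*s^2 - 3*s)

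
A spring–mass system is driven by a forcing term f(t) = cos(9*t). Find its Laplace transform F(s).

F(s) = s/(s^2 + 81)

L{cos(9t)} = s/(s^2 + 81).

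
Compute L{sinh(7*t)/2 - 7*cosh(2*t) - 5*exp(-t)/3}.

By linearity of the Laplace transform, transform each term separately.
(-5/3)·[L{e^(-t)} = 1/(s + 1)]; (1/2)·[L{sinh(7t)} = 7/(s^2 - 49)]; (-7)·[L{cosh(2t)} = s/(s^2 - 4)].

-7*s/(s^2 - 4) + 7/(2*(s^2 - 49)) - 5/(3*(s + 1))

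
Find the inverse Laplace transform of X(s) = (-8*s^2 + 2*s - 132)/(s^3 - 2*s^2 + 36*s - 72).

-4*exp(2*t) - sin(6*t) - 4*cos(6*t)

Factor the denominator: s^3 - 2*s^2 + 36*s - 72 = (s - 2)*(s^2 + 36).
Partial fraction decomposition gives [-4/(s - 2)] + [-4*s/(s^2 + 36)] + [-6/(s^2 + 36)].
Invert each term: -4/(s - 2) ↔ -4e^(2t); -4·s/(s^2 + 36) ↔ -4cos(6t); -1·6/(s^2 + 36) ↔ -sin(6t).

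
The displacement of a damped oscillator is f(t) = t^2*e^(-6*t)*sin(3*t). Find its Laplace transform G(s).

G(s) = 18*(s^2 + 12*s + 33)/(s^2 + 12*s + 45)^3

L{sin(3t)} = 3/(s^2 + 9).
Multiplying by e^(-6t) shifts s → s + 6, so L{e^(-6*t)*sin(3*t)} = 3/((s + 6)^2 + 9).
Then apply L{t^2·g(t)} = (-1)^2 d^2/ds^2[H(s)] with H(s) = 3/((s + 6)^2 + 9):
differentiating 2 times and applying the sign gives 18*(s^2 + 12*s + 33)/(s^2 + 12*s + 45)^3.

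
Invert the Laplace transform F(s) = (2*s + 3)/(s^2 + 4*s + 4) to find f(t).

Factor the denominator: s^2 + 4*s + 4 = (s + 2)^2.
Partial fraction decomposition gives [2/(s + 2)] + [-1/(s + 2)^2].
Invert each term: 2/(s + 2) ↔ 2e^(-2t); -1/(s + 2)^2 ↔ -t·e^(-2t).

f(t) = -t*exp(-2*t) + 2*exp(-2*t)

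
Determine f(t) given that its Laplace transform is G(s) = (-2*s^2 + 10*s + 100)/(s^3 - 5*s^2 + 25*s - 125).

Factor the denominator: s^3 - 5*s^2 + 25*s - 125 = (s - 5)*(s^2 + 25).
Partial fraction decomposition gives [2/(s - 5)] + [-4*s/(s^2 + 25)] + [-10/(s^2 + 25)].
Invert each term: 2/(s - 5) ↔ 2e^(5t); -4·s/(s^2 + 25) ↔ -4cos(5t); -2·5/(s^2 + 25) ↔ -2sin(5t).

f(t) = 2*exp(5*t) - 2*sin(5*t) - 4*cos(5*t)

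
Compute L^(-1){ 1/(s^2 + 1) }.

sin(t)

Since L{sin(t)} = 1/(s^2 + 1), the inverse is sin(t).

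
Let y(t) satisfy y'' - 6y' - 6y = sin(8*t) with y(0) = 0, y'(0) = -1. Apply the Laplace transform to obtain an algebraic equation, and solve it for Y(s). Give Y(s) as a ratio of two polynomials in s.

Transform both sides with L{·}.
Using L{y''} = s^2 Y - s·y(0) - y'(0) and L{y'} = sY - y(0), with y(0) = 0, y'(0) = -1, the left side becomes (s^2 - 6*s - 6)Y - (-1).
The right side is L{sin(8*t)} = 8/(s^2 + 64).
So (s^2 - 6*s - 6)Y = 8/(s^2 + 64) + (-1).
Isolate Y and clear denominators.

Y(s) = (-s^2 - 56)/(s^4 - 6*s^3 + 58*s^2 - 384*s - 384)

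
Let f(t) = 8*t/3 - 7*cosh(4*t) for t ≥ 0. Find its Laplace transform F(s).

The transform is linear, so treat each term independently.
(8/3)·[L{t} = 1!/s^2 = 1/s^2]; (-7)·[L{cosh(4t)} = s/(s^2 - 16)].

F(s) = -7*s/(s^2 - 16) + 8/(3*s^2)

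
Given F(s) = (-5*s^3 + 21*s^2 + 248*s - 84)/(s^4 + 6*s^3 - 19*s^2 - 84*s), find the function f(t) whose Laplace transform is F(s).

f(t) = 3*exp(4*t) + 1 - 6*exp(-3*t) - 3*exp(-7*t)

Factor the denominator: s^4 + 6*s^3 - 19*s^2 - 84*s = s*(s - 4)*(s + 3)*(s + 7).
Partial fraction decomposition gives [1/s] + [-6/(s + 3)] + [-3/(s + 7)] + [3/(s - 4)].
Invert each term: 1/(s - 0) ↔ e^(0t); -6/(s + 3) ↔ -6e^(-3t); -3/(s + 7) ↔ -3e^(-7t); 3/(s - 4) ↔ 3e^(4t).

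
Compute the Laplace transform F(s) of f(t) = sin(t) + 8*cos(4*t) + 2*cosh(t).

Apply the Laplace transform termwise.
(2)·[L{cosh(t)} = s/(s^2 - 1)]; (8)·[L{cos(4t)} = s/(s^2 + 16)]; L{sin(t)} = 1/(s^2 + 1).

F(s) = 8*s/(s^2 + 16) + 2*s/(s^2 - 1) + 1/(s^2 + 1)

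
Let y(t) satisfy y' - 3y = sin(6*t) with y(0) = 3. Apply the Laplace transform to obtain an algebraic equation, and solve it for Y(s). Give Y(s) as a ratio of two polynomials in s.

Apply the Laplace transform to the equation.
With L{y'} = sY - y(0) = sY - 3: the LHS transforms to (s - 3)Y - (3).
The right side is L{sin(6*t)} = 6/(s^2 + 36).
So (s - 3)Y = 6/(s^2 + 36) + (3).
Isolate Y and clear denominators.

Y(s) = (3*s^2 + 114)/(s^3 - 3*s^2 + 36*s - 108)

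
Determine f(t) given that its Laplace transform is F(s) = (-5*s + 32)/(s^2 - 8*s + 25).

Complete the square in the denominator: s^2 - 8*s + 25 = (s - 4)^2 + 3^2.
Split the numerator to match: -5*s + 32 = -5·(s - 4) + 4·3.
Invert each term: -5·(s - 4)/((s - 4)^2 + 9) ↔ -5e^(4t)cos(3t); 4·3/((s - 4)^2 + 9) ↔ 4e^(4t)sin(3t).

f(t) = 4*exp(4*t)*sin(3*t) - 5*exp(4*t)*cos(3*t)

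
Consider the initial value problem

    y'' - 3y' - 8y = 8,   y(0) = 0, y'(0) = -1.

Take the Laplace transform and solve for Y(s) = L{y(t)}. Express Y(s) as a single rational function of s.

Laplace-transform each side.
The derivative rules (L{y''} = s^2 Y - s·y(0) - y'(0) and L{y'} = sY - y(0), with y(0) = 0, y'(0) = -1) turn the left side into (s^2 - 3*s - 8)Y - (-1).
The right side is L{8} = 8/s.
So (s^2 - 3*s - 8)Y = 8/s + (-1).
Isolate Y and clear denominators.

Y(s) = (-s + 8)/(s^3 - 3*s^2 - 8*s)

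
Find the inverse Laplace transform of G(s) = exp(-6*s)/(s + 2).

Heaviside(t - 6)*(exp(-2*t + 12))

The factor e^(-6s) signals a time shift by c = 6 (second shifting theorem).
L{e^(-2t)} = 1/(s + 2), so L^-1{1/(s + 2)} = exp(-2*t).
Hence the inverse is u(t - 6) times that function evaluated at t - 6.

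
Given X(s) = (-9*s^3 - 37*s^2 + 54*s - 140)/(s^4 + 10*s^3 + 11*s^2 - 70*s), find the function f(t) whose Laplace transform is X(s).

Factor the denominator: s^4 + 10*s^3 + 11*s^2 - 70*s = s*(s - 2)*(s + 5)*(s + 7).
Partial fraction decomposition gives [-2/(s - 2)] + [-3/(s + 5)] + [2/s] + [-6/(s + 7)].
Invert each term: -2/(s - 2) ↔ -2e^(2t); -3/(s + 5) ↔ -3e^(-5t); 2/(s - 0) ↔ 2e^(0t); -6/(s + 7) ↔ -6e^(-7t).

f(t) = -2*exp(2*t) + 2 - 3*exp(-5*t) - 6*exp(-7*t)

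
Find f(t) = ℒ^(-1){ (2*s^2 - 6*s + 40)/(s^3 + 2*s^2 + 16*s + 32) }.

f(t) = -sin(4*t) - cos(4*t) + 3*exp(-2*t)

Factor the denominator: s^3 + 2*s^2 + 16*s + 32 = (s + 2)*(s^2 + 16).
Partial fraction decomposition gives [3/(s + 2)] + [-s/(s^2 + 16)] + [-4/(s^2 + 16)].
Invert each term: 3/(s + 2) ↔ 3e^(-2t); -1·s/(s^2 + 16) ↔ -cos(4t); -1·4/(s^2 + 16) ↔ -sin(4t).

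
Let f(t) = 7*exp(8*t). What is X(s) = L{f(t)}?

X(s) = 7/(s - 8)

L{7} = 7/s.
By the first shifting theorem, multiplying by e^(8t) replaces s with s - 8.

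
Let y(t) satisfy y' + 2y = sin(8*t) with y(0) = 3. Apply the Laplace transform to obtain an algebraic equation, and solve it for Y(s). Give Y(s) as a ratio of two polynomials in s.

Transform both sides with L{·}.
With L{y'} = sY - y(0) = sY - 3: the LHS transforms to (s + 2)Y - (3).
The right side is L{sin(8*t)} = 8/(s^2 + 64).
So (s + 2)Y = 8/(s^2 + 64) + (3).
Solve for Y(s) and write it as one ratio of polynomials.

Y(s) = (3*s^2 + 200)/(s^3 + 2*s^2 + 64*s + 128)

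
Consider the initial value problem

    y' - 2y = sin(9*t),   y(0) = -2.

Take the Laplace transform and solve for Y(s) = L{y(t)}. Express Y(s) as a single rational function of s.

Transform both sides with L{·}.
Using L{y'} = sY - y(0) = sY - (-2), the left side becomes (s - 2)Y - (-2).
The right side is L{sin(9*t)} = 9/(s^2 + 81).
So (s - 2)Y = 9/(s^2 + 81) + (-2).
Isolate Y and clear denominators.

Y(s) = (-2*s^2 - 153)/(s^3 - 2*s^2 + 81*s - 162)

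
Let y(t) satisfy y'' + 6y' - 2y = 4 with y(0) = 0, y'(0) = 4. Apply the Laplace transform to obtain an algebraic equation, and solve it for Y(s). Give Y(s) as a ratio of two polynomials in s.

Y(s) = (4*s + 4)/(s^3 + 6*s^2 - 2*s)

Take the Laplace transform of both sides.
The derivative rules (L{y''} = s^2 Y - s·y(0) - y'(0) and L{y'} = sY - y(0), with y(0) = 0, y'(0) = 4) turn the left side into (s^2 + 6*s - 2)Y - (4).
The right side is L{4} = 4/s.
So (s^2 + 6*s - 2)Y = 4/s + (4).
Isolate Y and clear denominators.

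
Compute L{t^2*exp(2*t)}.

L{e^(2t)} = 1/(s - 2).
Then apply L{t^2·g(t)} = (-1)^2 d^2/ds^2[G(s)] with G(s) = 1/(s - 2):
differentiating 2 times and applying the sign gives 2/(s - 2)^3.

2/(s - 2)^3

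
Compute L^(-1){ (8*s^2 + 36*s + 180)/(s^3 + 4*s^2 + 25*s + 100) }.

4*sin(5*t) + 4*cos(5*t) + 4*exp(-4*t)

Factor the denominator: s^3 + 4*s^2 + 25*s + 100 = (s + 4)*(s^2 + 25).
Partial fraction decomposition gives [4/(s + 4)] + [4*s/(s^2 + 25)] + [20/(s^2 + 25)].
Invert each term: 4/(s + 4) ↔ 4e^(-4t); 4·s/(s^2 + 25) ↔ 4cos(5t); 4·5/(s^2 + 25) ↔ 4sin(5t).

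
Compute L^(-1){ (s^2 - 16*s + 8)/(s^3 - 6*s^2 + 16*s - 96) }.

Factor the denominator: s^3 - 6*s^2 + 16*s - 96 = (s - 6)*(s^2 + 16).
Partial fraction decomposition gives [-1/(s - 6)] + [2*s/(s^2 + 16)] + [-4/(s^2 + 16)].
Invert each term: -1/(s - 6) ↔ -e^(6t); 2·s/(s^2 + 16) ↔ 2cos(4t); -1·4/(s^2 + 16) ↔ -sin(4t).

-exp(6*t) - sin(4*t) + 2*cos(4*t)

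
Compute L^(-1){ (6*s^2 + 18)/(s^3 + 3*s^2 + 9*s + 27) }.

Factor the denominator: s^3 + 3*s^2 + 9*s + 27 = (s + 3)*(s^2 + 9).
Partial fraction decomposition gives [4/(s + 3)] + [2*s/(s^2 + 9)] + [-6/(s^2 + 9)].
Invert each term: 4/(s + 3) ↔ 4e^(-3t); 2·s/(s^2 + 9) ↔ 2cos(3t); -2·3/(s^2 + 9) ↔ -2sin(3t).

-2*sin(3*t) + 2*cos(3*t) + 4*exp(-3*t)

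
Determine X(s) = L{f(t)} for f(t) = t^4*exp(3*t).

L{t^4} = 4!/s^5 = 24/s^5.
By the first shifting theorem, multiplying by e^(3t) replaces s with s - 3.

X(s) = 24/(s - 3)^5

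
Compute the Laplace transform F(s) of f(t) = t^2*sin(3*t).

L{sin(3t)} = 3/(s^2 + 9).
Then apply L{t^2·g(t)} = (-1)^2 d^2/ds^2[G(s)] with G(s) = 3/(s^2 + 9):
differentiating 2 times and applying the sign gives 18*(s^2 - 3)/(s^2 + 9)^3.

F(s) = 18*(s^2 - 3)/(s^2 + 9)^3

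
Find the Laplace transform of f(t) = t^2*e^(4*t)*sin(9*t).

L{sin(9t)} = 9/(s^2 + 81).
Multiplying by e^(4t) shifts s → s - 4, so L{e^(4*t)*sin(9*t)} = 9/((s - 4)^2 + 81).
Then apply L{t^2·g(t)} = (-1)^2 d^2/ds^2[G(s)] with G(s) = 9/((s - 4)^2 + 81):
differentiating 2 times and applying the sign gives 54*(s^2 - 8*s - 11)/(s^2 - 8*s + 97)^3.

54*(s^2 - 8*s - 11)/(s^2 - 8*s + 97)^3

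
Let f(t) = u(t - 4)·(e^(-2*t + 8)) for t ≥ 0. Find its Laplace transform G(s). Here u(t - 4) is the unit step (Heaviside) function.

By the second shifting theorem, L{u(t - c)·g(t - c)} = e^(-cs)·H(s) with c = 4 and H(s) = L{g(t)}.
L{e^(-2t)} = 1/(s + 2).

G(s) = exp(-4*s)/(s + 2)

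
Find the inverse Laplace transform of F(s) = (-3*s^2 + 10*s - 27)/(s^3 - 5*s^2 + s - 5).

Factor the denominator: s^3 - 5*s^2 + s - 5 = (s - 5)*(s^2 + 1).
Partial fraction decomposition gives [-2/(s - 5)] + [-s/(s^2 + 1)] + [5/(s^2 + 1)].
Invert each term: -2/(s - 5) ↔ -2e^(5t); -1·s/(s^2 + 1) ↔ -cos(t); 5·1/(s^2 + 1) ↔ 5sin(t).

-2*exp(5*t) + 5*sin(t) - cos(t)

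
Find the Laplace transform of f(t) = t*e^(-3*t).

(s + 3)^(-2)

L{t} = 1!/s^2 = 1/s^2.
By the first shifting theorem, multiplying by e^(-3t) replaces s with s + 3.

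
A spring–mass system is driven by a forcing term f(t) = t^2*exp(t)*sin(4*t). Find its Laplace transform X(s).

X(s) = 8*(3*s^2 - 6*s - 13)/(s^2 - 2*s + 17)^3

L{sin(4t)} = 4/(s^2 + 16).
Multiplying by e^(t) shifts s → s - 1, so L{exp(t)*sin(4*t)} = 4/((s - 1)^2 + 16).
Then apply L{t^2·g(t)} = (-1)^2 d^2/ds^2[G(s)] with G(s) = 4/((s - 1)^2 + 16):
differentiating 2 times and applying the sign gives 8*(3*s^2 - 6*s - 13)/(s^2 - 2*s + 17)^3.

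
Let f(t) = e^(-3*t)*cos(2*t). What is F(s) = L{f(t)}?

F(s) = (s + 3)/((s + 3)^2 + 4)

L{cos(2t)} = s/(s^2 + 4).
By the first shifting theorem, multiplying by e^(-3t) replaces s with s + 3.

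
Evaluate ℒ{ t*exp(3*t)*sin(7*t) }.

14*(s - 3)/(s^2 - 6*s + 58)^2

L{sin(7t)} = 7/(s^2 + 49).
Multiplying by e^(3t) shifts s → s - 3, so L{exp(3*t)*sin(7*t)} = 7/((s - 3)^2 + 49).
Then apply L{t·g(t)} = -d/ds[G(s)] with G(s) = 7/((s - 3)^2 + 49):
differentiating 1 time and applying the sign gives 14*(s - 3)/(s^2 - 6*s + 58)^2.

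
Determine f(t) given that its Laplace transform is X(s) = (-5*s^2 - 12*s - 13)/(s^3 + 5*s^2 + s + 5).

f(t) = -2*sin(t) - 2*cos(t) - 3*exp(-5*t)

Factor the denominator: s^3 + 5*s^2 + s + 5 = (s + 5)*(s^2 + 1).
Partial fraction decomposition gives [-3/(s + 5)] + [-2*s/(s^2 + 1)] + [-2/(s^2 + 1)].
Invert each term: -3/(s + 5) ↔ -3e^(-5t); -2·s/(s^2 + 1) ↔ -2cos(t); -2·1/(s^2 + 1) ↔ -2sin(t).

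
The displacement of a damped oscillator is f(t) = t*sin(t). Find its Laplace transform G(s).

L{sin(t)} = 1/(s^2 + 1).
Then apply L{t·g(t)} = -d/ds[H(s)] with H(s) = 1/(s^2 + 1):
differentiating 1 time and applying the sign gives 2*s/(s^2 + 1)^2.

G(s) = 2*s/(s^2 + 1)^2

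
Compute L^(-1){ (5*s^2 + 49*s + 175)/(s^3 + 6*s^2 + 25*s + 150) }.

Factor the denominator: s^3 + 6*s^2 + 25*s + 150 = (s + 6)*(s^2 + 25).
Partial fraction decomposition gives [1/(s + 6)] + [4*s/(s^2 + 25)] + [25/(s^2 + 25)].
Invert each term: 1/(s + 6) ↔ e^(-6t); 4·s/(s^2 + 25) ↔ 4cos(5t); 5·5/(s^2 + 25) ↔ 5sin(5t).

5*sin(5*t) + 4*cos(5*t) + exp(-6*t)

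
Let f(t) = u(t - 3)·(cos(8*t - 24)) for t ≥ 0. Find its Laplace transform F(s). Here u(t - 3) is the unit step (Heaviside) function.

By the second shifting theorem, L{u(t - c)·g(t - c)} = e^(-cs)·G(s) with c = 3 and G(s) = L{g(t)}.
L{cos(8t)} = s/(s^2 + 64).

F(s) = s*exp(-3*s)/(s^2 + 64)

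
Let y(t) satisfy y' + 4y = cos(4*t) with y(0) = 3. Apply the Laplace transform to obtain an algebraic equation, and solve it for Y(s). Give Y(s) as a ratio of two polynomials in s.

Y(s) = (3*s^2 + s + 48)/(s^3 + 4*s^2 + 16*s + 64)

Laplace-transform each side.
Using L{y'} = sY - y(0) = sY - 3, the left side becomes (s + 4)Y - (3).
The right side is L{cos(4*t)} = s/(s^2 + 16).
So (s + 4)Y = s/(s^2 + 16) + (3).
Isolate Y and clear denominators.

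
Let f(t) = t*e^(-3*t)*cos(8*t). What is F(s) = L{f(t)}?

L{cos(8t)} = s/(s^2 + 64).
Multiplying by e^(-3t) shifts s → s + 3, so L{e^(-3*t)*cos(8*t)} = (s + 3)/((s + 3)^2 + 64).
Then apply L{t·g(t)} = -d/ds[G(s)] with G(s) = (s + 3)/((s + 3)^2 + 64):
differentiating 1 time and applying the sign gives (s - 5)*(s + 11)/(s^2 + 6*s + 73)^2.

F(s) = (s - 5)*(s + 11)/(s^2 + 6*s + 73)^2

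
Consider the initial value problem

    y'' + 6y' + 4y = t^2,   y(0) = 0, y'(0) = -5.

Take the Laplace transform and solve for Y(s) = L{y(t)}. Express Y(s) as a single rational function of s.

Apply the Laplace transform to the equation.
The derivative rules (L{y''} = s^2 Y - s·y(0) - y'(0) and L{y'} = sY - y(0), with y(0) = 0, y'(0) = -5) turn the left side into (s^2 + 6*s + 4)Y - (-5).
The right side is L{t^2} = 2/s^3.
So (s^2 + 6*s + 4)Y = 2/s^3 + (-5).
Divide through and combine into a single rational function.

Y(s) = (-5*s^3 + 2)/(s^5 + 6*s^4 + 4*s^3)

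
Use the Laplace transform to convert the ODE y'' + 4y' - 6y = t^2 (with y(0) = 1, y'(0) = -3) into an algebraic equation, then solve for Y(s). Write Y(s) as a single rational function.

Laplace-transform each side.
The derivative rules (L{y''} = s^2 Y - s·y(0) - y'(0) and L{y'} = sY - y(0), with y(0) = 1, y'(0) = -3) turn the left side into (s^2 + 4*s - 6)Y - (s + 1).
The right side is L{t^2} = 2/s^3.
So (s^2 + 4*s - 6)Y = 2/s^3 + (s + 1).
Divide through and combine into a single rational function.

Y(s) = (s^4 + s^3 + 2)/(s^5 + 4*s^4 - 6*s^3)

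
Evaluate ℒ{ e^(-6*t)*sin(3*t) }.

L{sin(3t)} = 3/(s^2 + 9).
By the first shifting theorem, multiplying by e^(-6t) replaces s with s + 6.

3/((s + 6)^2 + 9)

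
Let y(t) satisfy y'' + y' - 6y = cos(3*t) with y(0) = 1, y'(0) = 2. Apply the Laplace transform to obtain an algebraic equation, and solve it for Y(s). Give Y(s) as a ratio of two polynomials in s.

Take the Laplace transform of both sides.
Using L{y''} = s^2 Y - s·y(0) - y'(0) and L{y'} = sY - y(0), with y(0) = 1, y'(0) = 2, the left side becomes (s^2 + s - 6)Y - (s + 3).
The right side is L{cos(3*t)} = s/(s^2 + 9).
So (s^2 + s - 6)Y = s/(s^2 + 9) + (s + 3).
Isolate Y and clear denominators.

Y(s) = (s^3 + 3*s^2 + 10*s + 27)/(s^4 + s^3 + 3*s^2 + 9*s - 54)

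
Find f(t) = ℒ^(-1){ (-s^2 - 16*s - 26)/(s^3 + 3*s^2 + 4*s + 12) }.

f(t) = -5*sin(2*t) - 2*cos(2*t) + exp(-3*t)

Factor the denominator: s^3 + 3*s^2 + 4*s + 12 = (s + 3)*(s^2 + 4).
Partial fraction decomposition gives [1/(s + 3)] + [-2*s/(s^2 + 4)] + [-10/(s^2 + 4)].
Invert each term: 1/(s + 3) ↔ e^(-3t); -2·s/(s^2 + 4) ↔ -2cos(2t); -5·2/(s^2 + 4) ↔ -5sin(2t).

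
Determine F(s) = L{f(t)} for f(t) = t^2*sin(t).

L{sin(t)} = 1/(s^2 + 1).
Then apply L{t^2·g(t)} = (-1)^2 d^2/ds^2[G(s)] with G(s) = 1/(s^2 + 1):
differentiating 2 times and applying the sign gives 2*(3*s^2 - 1)/(s^2 + 1)^3.

F(s) = 2*(3*s^2 - 1)/(s^2 + 1)^3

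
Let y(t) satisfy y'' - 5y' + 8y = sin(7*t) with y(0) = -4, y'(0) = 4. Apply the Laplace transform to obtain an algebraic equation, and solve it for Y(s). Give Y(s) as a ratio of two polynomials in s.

Y(s) = (-4*s^3 + 24*s^2 - 196*s + 1183)/(s^4 - 5*s^3 + 57*s^2 - 245*s + 392)

Transform both sides with L{·}.
The derivative rules (L{y''} = s^2 Y - s·y(0) - y'(0) and L{y'} = sY - y(0), with y(0) = -4, y'(0) = 4) turn the left side into (s^2 - 5*s + 8)Y - (-4*s + 24).
The right side is L{sin(7*t)} = 7/(s^2 + 49).
So (s^2 - 5*s + 8)Y = 7/(s^2 + 49) + (-4*s + 24).
Isolate Y and clear denominators.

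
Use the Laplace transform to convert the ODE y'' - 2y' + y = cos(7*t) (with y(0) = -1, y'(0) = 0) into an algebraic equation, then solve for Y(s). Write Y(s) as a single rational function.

Y(s) = (-s^3 + 2*s^2 - 48*s + 98)/(s^4 - 2*s^3 + 50*s^2 - 98*s + 49)

Laplace-transform each side.
With L{y''} = s^2 Y - s·y(0) - y'(0) and L{y'} = sY - y(0), with y(0) = -1, y'(0) = 0: the LHS transforms to (s^2 - 2*s + 1)Y - (-s + 2).
The right side is L{cos(7*t)} = s/(s^2 + 49).
So (s^2 - 2*s + 1)Y = s/(s^2 + 49) + (-s + 2).
Isolate Y and clear denominators.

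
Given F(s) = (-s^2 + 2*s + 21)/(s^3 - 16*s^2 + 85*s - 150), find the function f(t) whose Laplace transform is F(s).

Factor the denominator: s^3 - 16*s^2 + 85*s - 150 = (s - 6)*(s - 5)^2.
Partial fraction decomposition gives [2/(s - 5)] + [-6/(s - 5)^2] + [-3/(s - 6)].
Invert each term: 2/(s - 5) ↔ 2e^(5t); -6/(s - 5)^2 ↔ -6t·e^(5t); -3/(s - 6) ↔ -3e^(6t).

f(t) = -6*t*exp(5*t) - 3*exp(6*t) + 2*exp(5*t)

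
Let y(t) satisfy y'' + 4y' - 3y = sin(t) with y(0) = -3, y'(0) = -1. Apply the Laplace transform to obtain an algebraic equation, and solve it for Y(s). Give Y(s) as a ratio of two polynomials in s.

Laplace-transform each side.
With L{y''} = s^2 Y - s·y(0) - y'(0) and L{y'} = sY - y(0), with y(0) = -3, y'(0) = -1: the LHS transforms to (s^2 + 4*s - 3)Y - (-3*s - 13).
The right side is L{sin(t)} = 1/(s^2 + 1).
So (s^2 + 4*s - 3)Y = 1/(s^2 + 1) + (-3*s - 13).
Divide through and combine into a single rational function.

Y(s) = (-3*s^3 - 13*s^2 - 3*s - 12)/(s^4 + 4*s^3 - 2*s^2 + 4*s - 3)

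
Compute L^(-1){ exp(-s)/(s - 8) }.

The factor e^(-s) signals a time shift by c = 1 (second shifting theorem).
L{e^(8t)} = 1/(s - 8), so L^-1{1/(s - 8)} = exp(8*t).
Hence the inverse is u(t - 1) times that function evaluated at t - 1.

Heaviside(t - 1)*(exp(8*t - 8))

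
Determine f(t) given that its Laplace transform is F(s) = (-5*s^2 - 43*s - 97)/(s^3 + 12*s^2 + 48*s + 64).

Factor the denominator: s^3 + 12*s^2 + 48*s + 64 = (s + 4)^3.
Partial fraction decomposition gives [-5/(s + 4)] + [-3/(s + 4)^2] + [-5/(s + 4)^3].
Invert each term: -5/(s + 4) ↔ -5e^(-4t); -3/(s + 4)^2 ↔ -3t·e^(-4t); -5/(s + 4)^3 ↔ (-5/2)t^2·e^(-4t).

f(t) = -5*t^2*exp(-4*t)/2 - 3*t*exp(-4*t) - 5*exp(-4*t)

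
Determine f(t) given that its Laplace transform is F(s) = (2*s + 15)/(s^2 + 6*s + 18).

Complete the square in the denominator: s^2 + 6*s + 18 = (s + 3)^2 + 3^2.
Split the numerator to match: 2*s + 15 = 2·(s + 3) + 3·3.
Invert each term: 2·(s + 3)/((s + 3)^2 + 9) ↔ 2e^(-3t)cos(3t); 3·3/((s + 3)^2 + 9) ↔ 3e^(-3t)sin(3t).

f(t) = 3*exp(-3*t)*sin(3*t) + 2*exp(-3*t)*cos(3*t)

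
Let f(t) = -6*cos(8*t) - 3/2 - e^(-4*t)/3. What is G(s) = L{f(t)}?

G(s) = -6*s/(s^2 + 64) - 1/(3*(s + 4)) - 3/(2*s)

By linearity of the Laplace transform, transform each term separately.
L{-3/2} = (-3/2)/s; (-6)·[L{cos(8t)} = s/(s^2 + 64)]; (-1/3)·[L{e^(-4t)} = 1/(s + 4)].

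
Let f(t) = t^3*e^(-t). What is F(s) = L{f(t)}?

L{t^3} = 3!/s^4 = 6/s^4.
By the first shifting theorem, multiplying by e^(-t) replaces s with s + 1.

F(s) = 6/(s + 1)^4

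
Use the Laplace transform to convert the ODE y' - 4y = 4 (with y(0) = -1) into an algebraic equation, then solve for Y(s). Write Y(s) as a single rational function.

Transform both sides with L{·}.
With L{y'} = sY - y(0) = sY - (-1): the LHS transforms to (s - 4)Y - (-1).
The right side is L{4} = 4/s.
So (s - 4)Y = 4/s + (-1).
Solve for Y(s) and write it as one ratio of polynomials.

Y(s) = -1/s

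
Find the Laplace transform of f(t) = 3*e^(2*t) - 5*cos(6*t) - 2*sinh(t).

By linearity of the Laplace transform, transform each term separately.
(-2)·[L{sinh(t)} = 1/(s^2 - 1)]; (-5)·[L{cos(6t)} = s/(s^2 + 36)]; (3)·[L{e^(2t)} = 1/(s - 2)].

-5*s/(s^2 + 36) - 2/(s^2 - 1) + 3/(s - 2)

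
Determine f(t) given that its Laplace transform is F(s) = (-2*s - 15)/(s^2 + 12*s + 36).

Factor the denominator: s^2 + 12*s + 36 = (s + 6)^2.
Partial fraction decomposition gives [-2/(s + 6)] + [-3/(s + 6)^2].
Invert each term: -2/(s + 6) ↔ -2e^(-6t); -3/(s + 6)^2 ↔ -3t·e^(-6t).

f(t) = -3*t*exp(-6*t) - 2*exp(-6*t)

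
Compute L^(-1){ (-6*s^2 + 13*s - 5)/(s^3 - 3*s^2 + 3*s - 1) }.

t^2*exp(t) + t*exp(t) - 6*exp(t)

Factor the denominator: s^3 - 3*s^2 + 3*s - 1 = (s - 1)^3.
Partial fraction decomposition gives [-6/(s - 1)] + [(s - 1)^(-2)] + [2/(s - 1)^3].
Invert each term: -6/(s - 1) ↔ -6e^(t); 1/(s - 1)^2 ↔ t·e^(t); 2/(s - 1)^3 ↔ (1)t^2·e^(t).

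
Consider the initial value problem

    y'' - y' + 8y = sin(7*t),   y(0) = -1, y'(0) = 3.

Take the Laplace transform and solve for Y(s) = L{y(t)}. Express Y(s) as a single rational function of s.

Y(s) = (-s^3 + 4*s^2 - 49*s + 203)/(s^4 - s^3 + 57*s^2 - 49*s + 392)

Take the Laplace transform of both sides.
The derivative rules (L{y''} = s^2 Y - s·y(0) - y'(0) and L{y'} = sY - y(0), with y(0) = -1, y'(0) = 3) turn the left side into (s^2 - s + 8)Y - (-s + 4).
The right side is L{sin(7*t)} = 7/(s^2 + 49).
So (s^2 - s + 8)Y = 7/(s^2 + 49) + (-s + 4).
Divide through and combine into a single rational function.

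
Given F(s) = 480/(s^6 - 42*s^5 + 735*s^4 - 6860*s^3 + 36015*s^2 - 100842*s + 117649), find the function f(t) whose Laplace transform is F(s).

f(t) = 4*t^5*exp(7*t)

Rewrite the denominator: s^6 - 42*s^5 + 735*s^4 - 6860*s^3 + 36015*s^2 - 100842*s + 117649 = (s - 7)^6.
The form in (s - 7) signals a first-shifting-theorem factor e^(7t).
Since L{t^5} = 5!/s^6 = 120/s^6, the inverse is t^5*exp(7*t), scaled by 4.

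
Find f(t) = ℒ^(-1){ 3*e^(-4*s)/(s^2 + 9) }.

The factor e^(-4s) signals a time shift by c = 4 (second shifting theorem).
L{sin(3t)} = 3/(s^2 + 9), so L^-1{3/(s^2 + 9)} = sin(3*t).
Hence the inverse is u(t - 4) times that function evaluated at t - 4.

f(t) = Heaviside(t - 4)*(sin(3*t - 12))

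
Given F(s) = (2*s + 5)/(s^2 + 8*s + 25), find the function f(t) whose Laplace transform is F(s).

f(t) = -exp(-4*t)*sin(3*t) + 2*exp(-4*t)*cos(3*t)

Complete the square in the denominator: s^2 + 8*s + 25 = (s + 4)^2 + 3^2.
Split the numerator to match: 2*s + 5 = 2·(s + 4) - 1·3.
Invert each term: 2·(s + 4)/((s + 4)^2 + 9) ↔ 2e^(-4t)cos(3t); -1·3/((s + 4)^2 + 9) ↔ -e^(-4t)sin(3t).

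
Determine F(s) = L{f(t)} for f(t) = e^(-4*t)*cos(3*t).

F(s) = (s + 4)/((s + 4)^2 + 9)

L{cos(3t)} = s/(s^2 + 9).
By the first shifting theorem, multiplying by e^(-4t) replaces s with s + 4.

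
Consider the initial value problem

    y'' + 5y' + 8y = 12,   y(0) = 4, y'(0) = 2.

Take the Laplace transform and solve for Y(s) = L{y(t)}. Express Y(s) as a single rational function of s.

Y(s) = (4*s^2 + 22*s + 12)/(s^3 + 5*s^2 + 8*s)

Apply the Laplace transform to the equation.
Using L{y''} = s^2 Y - s·y(0) - y'(0) and L{y'} = sY - y(0), with y(0) = 4, y'(0) = 2, the left side becomes (s^2 + 5*s + 8)Y - (4*s + 22).
The right side is L{12} = 12/s.
So (s^2 + 5*s + 8)Y = 12/s + (4*s + 22).
Divide through and combine into a single rational function.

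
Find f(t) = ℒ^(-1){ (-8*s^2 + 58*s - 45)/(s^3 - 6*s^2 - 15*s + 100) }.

Factor the denominator: s^3 - 6*s^2 - 15*s + 100 = (s - 5)^2*(s + 4).
Partial fraction decomposition gives [-3/(s - 5)] + [5/(s - 5)^2] + [-5/(s + 4)].
Invert each term: -3/(s - 5) ↔ -3e^(5t); 5/(s - 5)^2 ↔ 5t·e^(5t); -5/(s + 4) ↔ -5e^(-4t).

f(t) = 5*t*exp(5*t) - 3*exp(5*t) - 5*exp(-4*t)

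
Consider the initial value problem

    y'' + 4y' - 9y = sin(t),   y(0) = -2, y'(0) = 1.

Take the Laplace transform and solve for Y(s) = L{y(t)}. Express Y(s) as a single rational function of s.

Y(s) = (-2*s^3 - 7*s^2 - 2*s - 6)/(s^4 + 4*s^3 - 8*s^2 + 4*s - 9)

Transform both sides with L{·}.
The derivative rules (L{y''} = s^2 Y - s·y(0) - y'(0) and L{y'} = sY - y(0), with y(0) = -2, y'(0) = 1) turn the left side into (s^2 + 4*s - 9)Y - (-2*s - 7).
The right side is L{sin(t)} = 1/(s^2 + 1).
So (s^2 + 4*s - 9)Y = 1/(s^2 + 1) + (-2*s - 7).
Solve for Y(s) and write it as one ratio of polynomials.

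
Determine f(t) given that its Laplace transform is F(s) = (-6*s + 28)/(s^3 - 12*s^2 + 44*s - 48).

f(t) = -exp(6*t) - exp(4*t) + 2*exp(2*t)

Factor the denominator: s^3 - 12*s^2 + 44*s - 48 = (s - 6)*(s - 4)*(s - 2).
Partial fraction decomposition gives [2/(s - 2)] + [-1/(s - 6)] + [-1/(s - 4)].
Invert each term: 2/(s - 2) ↔ 2e^(2t); -1/(s - 6) ↔ -e^(6t); -1/(s - 4) ↔ -e^(4t).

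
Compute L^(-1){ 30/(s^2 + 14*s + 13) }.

Rewrite the denominator: s^2 + 14*s + 13 = (s + 7)^2 - 36.
The form in (s + 7) signals a first-shifting-theorem factor e^(-7t).
Since L{sinh(6t)} = 6/(s^2 - 36), the inverse is exp(-7*t)*sinh(6*t), scaled by 5.

5*exp(-7*t)*sinh(6*t)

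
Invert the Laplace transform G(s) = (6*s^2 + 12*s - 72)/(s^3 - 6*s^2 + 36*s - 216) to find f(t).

f(t) = 3*exp(6*t) + 5*sin(6*t) + 3*cos(6*t)

Factor the denominator: s^3 - 6*s^2 + 36*s - 216 = (s - 6)*(s^2 + 36).
Partial fraction decomposition gives [3/(s - 6)] + [3*s/(s^2 + 36)] + [30/(s^2 + 36)].
Invert each term: 3/(s - 6) ↔ 3e^(6t); 3·s/(s^2 + 36) ↔ 3cos(6t); 5·6/(s^2 + 36) ↔ 5sin(6t).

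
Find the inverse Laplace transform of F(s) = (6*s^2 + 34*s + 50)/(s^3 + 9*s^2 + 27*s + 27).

t^2*exp(-3*t) - 2*t*exp(-3*t) + 6*exp(-3*t)

Factor the denominator: s^3 + 9*s^2 + 27*s + 27 = (s + 3)^3.
Partial fraction decomposition gives [6/(s + 3)] + [-2/(s + 3)^2] + [2/(s + 3)^3].
Invert each term: 6/(s + 3) ↔ 6e^(-3t); -2/(s + 3)^2 ↔ -2t·e^(-3t); 2/(s + 3)^3 ↔ (1)t^2·e^(-3t).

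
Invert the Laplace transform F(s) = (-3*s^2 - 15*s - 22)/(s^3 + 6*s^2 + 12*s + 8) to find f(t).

Factor the denominator: s^3 + 6*s^2 + 12*s + 8 = (s + 2)^3.
Partial fraction decomposition gives [-3/(s + 2)] + [-3/(s + 2)^2] + [-4/(s + 2)^3].
Invert each term: -3/(s + 2) ↔ -3e^(-2t); -3/(s + 2)^2 ↔ -3t·e^(-2t); -4/(s + 2)^3 ↔ (-2)t^2·e^(-2t).

f(t) = -2*t^2*exp(-2*t) - 3*t*exp(-2*t) - 3*exp(-2*t)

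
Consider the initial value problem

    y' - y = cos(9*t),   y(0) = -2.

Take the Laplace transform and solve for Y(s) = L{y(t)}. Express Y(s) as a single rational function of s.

Laplace-transform each side.
With L{y'} = sY - y(0) = sY - (-2): the LHS transforms to (s - 1)Y - (-2).
The right side is L{cos(9*t)} = s/(s^2 + 81).
So (s - 1)Y = s/(s^2 + 81) + (-2).
Isolate Y and clear denominators.

Y(s) = (-2*s^2 + s - 162)/(s^3 - s^2 + 81*s - 81)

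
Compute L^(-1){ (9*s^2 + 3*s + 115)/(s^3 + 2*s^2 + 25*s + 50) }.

Factor the denominator: s^3 + 2*s^2 + 25*s + 50 = (s + 2)*(s^2 + 25).
Partial fraction decomposition gives [5/(s + 2)] + [4*s/(s^2 + 25)] + [-5/(s^2 + 25)].
Invert each term: 5/(s + 2) ↔ 5e^(-2t); 4·s/(s^2 + 25) ↔ 4cos(5t); -1·5/(s^2 + 25) ↔ -sin(5t).

-sin(5*t) + 4*cos(5*t) + 5*exp(-2*t)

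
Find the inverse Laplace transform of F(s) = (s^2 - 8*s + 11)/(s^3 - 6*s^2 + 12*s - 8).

-t^2*exp(2*t)/2 - 4*t*exp(2*t) + exp(2*t)

Factor the denominator: s^3 - 6*s^2 + 12*s - 8 = (s - 2)^3.
Partial fraction decomposition gives [1/(s - 2)] + [-4/(s - 2)^2] + [-1/(s - 2)^3].
Invert each term: 1/(s - 2) ↔ e^(2t); -4/(s - 2)^2 ↔ -4t·e^(2t); -1/(s - 2)^3 ↔ (-1/2)t^2·e^(2t).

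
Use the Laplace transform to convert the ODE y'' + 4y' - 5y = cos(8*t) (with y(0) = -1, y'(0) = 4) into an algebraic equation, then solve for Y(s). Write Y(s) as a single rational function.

Y(s) = (-s^3 - 63*s)/(s^4 + 4*s^3 + 59*s^2 + 256*s - 320)

Transform both sides with L{·}.
With L{y''} = s^2 Y - s·y(0) - y'(0) and L{y'} = sY - y(0), with y(0) = -1, y'(0) = 4: the LHS transforms to (s^2 + 4*s - 5)Y - (-s).
The right side is L{cos(8*t)} = s/(s^2 + 64).
So (s^2 + 4*s - 5)Y = s/(s^2 + 64) + (-s).
Isolate Y and clear denominators.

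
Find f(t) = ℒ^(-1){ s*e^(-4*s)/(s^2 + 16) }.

f(t) = Heaviside(t - 4)*(cos(4*t - 16))

The factor e^(-4s) signals a time shift by c = 4 (second shifting theorem).
L{cos(4t)} = s/(s^2 + 16), so L^-1{s/(s^2 + 16)} = cos(4*t).
Hence the inverse is u(t - 4) times that function evaluated at t - 4.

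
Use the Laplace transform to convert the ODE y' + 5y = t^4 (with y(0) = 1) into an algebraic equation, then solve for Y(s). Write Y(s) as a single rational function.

Apply the Laplace transform to the equation.
The derivative rules (L{y'} = sY - y(0) = sY - 1) turn the left side into (s + 5)Y - (1).
The right side is L{t^4} = 24/s^5.
So (s + 5)Y = 24/s^5 + (1).
Solve for Y(s) and write it as one ratio of polynomials.

Y(s) = (s^5 + 24)/(s^6 + 5*s^5)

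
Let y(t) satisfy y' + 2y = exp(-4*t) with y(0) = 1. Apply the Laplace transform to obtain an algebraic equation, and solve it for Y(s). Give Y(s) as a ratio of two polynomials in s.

Transform both sides with L{·}.
The derivative rules (L{y'} = sY - y(0) = sY - 1) turn the left side into (s + 2)Y - (1).
The right side is L{exp(-4*t)} = 1/(s + 4).
So (s + 2)Y = 1/(s + 4) + (1).
Divide through and combine into a single rational function.

Y(s) = (s + 5)/(s^2 + 6*s + 8)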